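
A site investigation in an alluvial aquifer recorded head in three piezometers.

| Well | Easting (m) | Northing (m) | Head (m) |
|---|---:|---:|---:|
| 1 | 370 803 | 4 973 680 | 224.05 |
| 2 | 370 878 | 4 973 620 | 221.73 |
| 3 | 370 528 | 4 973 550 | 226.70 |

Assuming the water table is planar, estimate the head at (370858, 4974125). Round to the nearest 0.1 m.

With h = a·x + b·y + c and 1 as origin, the differences give:
  75·a + (-60)·b = -2.32
  (-275)·a + (-130)·b = +2.65
Eliminate b (×(-130) and ×(-60), subtract): -26250·a = 460.600 → a = ∂h/∂x = -0.01755
Back-substitute: b = ∂h/∂y = +0.01673.
h(370858, 4974125) = 224.05 + (-0.01755)·(55) + (+0.01673)·(445) = 224.05 -0.965 +7.446 = 230.531 m.

230.5 m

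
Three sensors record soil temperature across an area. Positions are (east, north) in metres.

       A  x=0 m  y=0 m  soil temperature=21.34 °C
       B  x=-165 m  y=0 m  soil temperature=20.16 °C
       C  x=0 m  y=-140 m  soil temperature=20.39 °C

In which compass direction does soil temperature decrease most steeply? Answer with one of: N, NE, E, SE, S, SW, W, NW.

∂T/∂x = (20.16 − 21.34) / (-165 − 0) = +0.007152
∂T/∂y = (20.39 − 21.34) / (-140 − 0) = +0.006786
Steepest decrease is along −∇f = (-0.007152 E, -0.006786 N) → southwest.

SW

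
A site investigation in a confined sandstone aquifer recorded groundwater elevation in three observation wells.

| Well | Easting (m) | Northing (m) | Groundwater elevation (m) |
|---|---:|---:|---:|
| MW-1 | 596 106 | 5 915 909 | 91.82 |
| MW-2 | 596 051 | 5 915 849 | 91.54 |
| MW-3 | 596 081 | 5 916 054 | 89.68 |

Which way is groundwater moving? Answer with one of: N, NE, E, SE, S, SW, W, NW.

Differences from MW-1: to MW-2 (Δx, Δy, Δh) = (-55, -60, -0.28); to MW-3 = (-25, 145, -2.14).
Solve a·Δx + b·Δy = Δh: det = (-55)·145 − (-25)·(-60) = -9475.
∂h/∂x = [(-0.28)·145 − (-2.14)·(-60)] / -9475 = +0.01784
∂h/∂y = [(-55)·(-2.14) − (-25)·(-0.28)] / -9475 = -0.01168
Flow = −∇h = (-0.01784 east, +0.01168 north), which points northwest.

NW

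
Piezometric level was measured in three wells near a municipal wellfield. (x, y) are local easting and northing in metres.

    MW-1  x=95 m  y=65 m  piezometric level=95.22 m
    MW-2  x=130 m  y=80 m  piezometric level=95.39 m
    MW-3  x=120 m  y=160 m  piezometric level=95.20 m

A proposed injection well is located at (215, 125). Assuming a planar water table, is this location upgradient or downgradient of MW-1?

upgradient

With h = a·x + b·y + c and MW-1 as origin, the differences give:
  35·a + 15·b = +0.17
  25·a + 95·b = -0.02
Eliminate b (×95 and ×15, subtract): 2950·a = 16.450 → a = ∂h/∂x = +0.005576
Back-substitute: b = ∂h/∂y = -0.001678.
Head at (215, 125) = 95.22 + (+0.005576)·(120) + (-0.001678)·(60) = 95.79 m.
That is higher than the 95.22 m at MW-1, so the point is upgradient.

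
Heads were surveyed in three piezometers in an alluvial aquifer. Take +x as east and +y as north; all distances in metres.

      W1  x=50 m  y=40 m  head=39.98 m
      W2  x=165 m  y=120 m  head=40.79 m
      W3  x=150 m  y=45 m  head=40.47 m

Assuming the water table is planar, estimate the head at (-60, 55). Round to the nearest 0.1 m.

39.5 m

With h = a·x + b·y + c and W1 as origin, the differences give:
  115·a + 80·b = +0.81
  100·a + 5·b = +0.49
Eliminate b (×5 and ×80, subtract): -7425·a = -35.150 → a = ∂h/∂x = +0.004734
Back-substitute: b = ∂h/∂y = +0.003320.
h(-60, 55) = 39.98 + (+0.004734)·(-110) + (+0.003320)·(15) = 39.98 -0.521 +0.050 = 39.509 m.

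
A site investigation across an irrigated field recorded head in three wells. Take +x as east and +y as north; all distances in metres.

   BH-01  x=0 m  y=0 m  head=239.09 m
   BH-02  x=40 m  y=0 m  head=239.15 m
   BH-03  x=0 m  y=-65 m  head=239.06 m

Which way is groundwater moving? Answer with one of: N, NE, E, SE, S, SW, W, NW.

W

∂h/∂x = (239.15 − 239.09) / (40 − 0) = +0.001500
∂h/∂y = (239.06 − 239.09) / (-65 − 0) = +0.0004615
Flow = −∇h = (-0.001500 east, -0.0004615 north), which points west.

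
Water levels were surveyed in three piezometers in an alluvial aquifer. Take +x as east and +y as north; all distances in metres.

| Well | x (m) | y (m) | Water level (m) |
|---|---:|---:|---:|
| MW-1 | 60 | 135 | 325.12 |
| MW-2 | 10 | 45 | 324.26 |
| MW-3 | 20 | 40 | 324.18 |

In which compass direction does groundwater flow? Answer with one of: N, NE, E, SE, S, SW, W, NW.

S

Taking MW-1 as reference: MW-2−MW-1 = (-50, -90, -0.86); MW-3−MW-1 = (-40, -95, -0.94).
Determinant of the coordinate differences = (-50)·(-95) − (-40)·(-90) = 1150.
∂h/∂x = [(-0.86)·(-95) − (-0.94)·(-90)] / 1150 = -0.002522
∂h/∂y = [(-50)·(-0.94) − (-40)·(-0.86)] / 1150 = +0.01096
Flow = −∇h = (+0.002522 east, -0.01096 north), which points south.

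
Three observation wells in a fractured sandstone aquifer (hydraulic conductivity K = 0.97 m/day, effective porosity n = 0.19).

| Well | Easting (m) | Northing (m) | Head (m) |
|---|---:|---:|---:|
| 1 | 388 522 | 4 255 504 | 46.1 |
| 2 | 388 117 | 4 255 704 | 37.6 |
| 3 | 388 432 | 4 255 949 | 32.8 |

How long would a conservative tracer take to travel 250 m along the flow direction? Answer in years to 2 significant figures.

4.6 years

With h = a·x + b·y + c and 1 as origin, the differences give:
  (-405)·a + 200·b = -8.5
  (-90)·a + 445·b = -13.3
Eliminate b (×445 and ×200, subtract): -162225·a = -1122.50 → a = ∂h/∂x = +0.006919
Back-substitute: b = ∂h/∂y = -0.02849.
|∇h| = √(0.006919² + -0.02849²) = 0.02932
Seepage velocity v = K·i/n = 0.97 × 0.02932 / 0.19 = 0.1497 m/day.
t = 250 / 0.1497 = 1670 days = 4.57 years.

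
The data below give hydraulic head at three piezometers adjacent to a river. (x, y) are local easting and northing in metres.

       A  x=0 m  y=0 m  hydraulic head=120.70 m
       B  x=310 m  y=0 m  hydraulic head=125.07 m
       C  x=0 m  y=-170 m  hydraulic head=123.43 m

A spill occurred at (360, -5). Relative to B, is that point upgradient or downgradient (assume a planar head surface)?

upgradient

∂h/∂x = (125.07 − 120.70) / (310 − 0) = +0.01410
∂h/∂y = (123.43 − 120.70) / (-170 − 0) = -0.01606
Head at (360, -5) = 120.70 + (+0.01410)·(360) + (-0.01606)·(-5) = 125.86 m.
That is higher than the 125.07 m at B, so the point is upgradient.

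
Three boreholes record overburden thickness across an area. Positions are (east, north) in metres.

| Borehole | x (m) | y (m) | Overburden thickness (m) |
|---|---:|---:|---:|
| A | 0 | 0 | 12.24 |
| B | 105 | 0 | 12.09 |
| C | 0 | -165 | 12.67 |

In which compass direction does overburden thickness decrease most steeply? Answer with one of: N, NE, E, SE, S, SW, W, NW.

∂d/∂x = (12.09 − 12.24) / (105 − 0) = -0.001429
∂d/∂y = (12.67 − 12.24) / (-165 − 0) = -0.002606
Steepest decrease is along −∇f = (+0.001429 E, +0.002606 N) → northeast.

NE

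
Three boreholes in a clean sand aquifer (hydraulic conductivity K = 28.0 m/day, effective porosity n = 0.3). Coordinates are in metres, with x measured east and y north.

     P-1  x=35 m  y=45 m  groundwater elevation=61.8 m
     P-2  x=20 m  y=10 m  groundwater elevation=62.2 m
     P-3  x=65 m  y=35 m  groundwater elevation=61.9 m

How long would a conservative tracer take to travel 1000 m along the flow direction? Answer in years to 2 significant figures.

Differences from P-1: to P-2 (Δx, Δy, Δh) = (-15, -35, +0.4); to P-3 = (30, -10, +0.1).
Solve a·Δx + b·Δy = Δh: det = (-15)·(-10) − 30·(-35) = 1200.
∂h/∂x = [(+0.4)·(-10) − (+0.1)·(-35)] / 1200 = -0.0004167
∂h/∂y = [(-15)·(+0.1) − 30·(+0.4)] / 1200 = -0.01125
|∇h| = √(-0.0004167² + -0.01125²) = 0.01126
Seepage velocity v = K·i/n = 28.0 × 0.01126 / 0.3 = 1.051 m/day.
t = 1000 / 1.051 = 951.5 days = 2.61 years.

2.6 years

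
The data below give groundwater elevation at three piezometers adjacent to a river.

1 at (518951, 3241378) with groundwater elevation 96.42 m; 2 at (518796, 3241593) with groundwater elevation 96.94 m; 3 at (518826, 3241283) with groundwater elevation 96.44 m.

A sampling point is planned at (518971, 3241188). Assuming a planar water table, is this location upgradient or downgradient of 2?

downgradient

With h = a·x + b·y + c and 1 as origin, the differences give:
  (-155)·a + 215·b = +0.52
  (-125)·a + (-95)·b = +0.02
Eliminate b (×(-95) and ×215, subtract): 41600·a = -53.700 → a = ∂h/∂x = -0.001291
Back-substitute: b = ∂h/∂y = +0.001488.
Head at (518971, 3241188) = 96.42 + (-0.001291)·(20) + (+0.001488)·(-190) = 96.11 m.
That is lower than the 96.94 m at 2, so the point is downgradient.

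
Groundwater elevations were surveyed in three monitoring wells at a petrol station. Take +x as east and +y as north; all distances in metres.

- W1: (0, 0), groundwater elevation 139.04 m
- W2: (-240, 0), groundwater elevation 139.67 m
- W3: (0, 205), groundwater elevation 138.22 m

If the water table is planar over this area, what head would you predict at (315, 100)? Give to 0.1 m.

∂h/∂x = (139.67 − 139.04) / (-240 − 0) = -0.002625
∂h/∂y = (138.22 − 139.04) / (205 − 0) = -0.004000
h(315, 100) = 139.04 + (-0.002625)·(315) + (-0.004000)·(100) = 139.04 -0.827 -0.400 = 137.813 m.

137.8 m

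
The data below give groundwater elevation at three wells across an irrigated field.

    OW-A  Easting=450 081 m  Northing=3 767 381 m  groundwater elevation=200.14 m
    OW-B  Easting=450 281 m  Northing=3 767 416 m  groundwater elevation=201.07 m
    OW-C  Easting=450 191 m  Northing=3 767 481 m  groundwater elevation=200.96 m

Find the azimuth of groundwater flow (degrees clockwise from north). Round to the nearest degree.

226°

With h = a·x + b·y + c and OW-A as origin, the differences give:
  200·a + 35·b = +0.93
  110·a + 100·b = +0.82
Eliminate b (×100 and ×35, subtract): 16150·a = 64.300 → a = ∂h/∂x = +0.003981
Back-substitute: b = ∂h/∂y = +0.003820.
Flow direction (−∇h) has components (-0.003981 E, -0.003820 N).
Azimuth = atan2(E, N) = atan2(-0.003981, -0.003820) = 226.2° ≈ 226°.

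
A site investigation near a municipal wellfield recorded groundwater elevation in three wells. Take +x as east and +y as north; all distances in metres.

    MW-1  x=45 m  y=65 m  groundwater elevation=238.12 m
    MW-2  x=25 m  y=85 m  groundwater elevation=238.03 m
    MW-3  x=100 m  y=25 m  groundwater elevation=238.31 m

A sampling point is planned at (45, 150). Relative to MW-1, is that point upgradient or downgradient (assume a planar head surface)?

With h = a·x + b·y + c and MW-1 as origin, the differences give:
  (-20)·a + 20·b = -0.09
  55·a + (-40)·b = +0.19
Eliminate b (×(-40) and ×20, subtract): -300·a = -0.200 → a = ∂h/∂x = +0.0006667
Back-substitute: b = ∂h/∂y = -0.003833.
Head at (45, 150) = 238.12 + (+0.0006667)·(0) + (-0.003833)·(85) = 237.79 m.
That is lower than the 238.12 m at MW-1, so the point is downgradient.

downgradient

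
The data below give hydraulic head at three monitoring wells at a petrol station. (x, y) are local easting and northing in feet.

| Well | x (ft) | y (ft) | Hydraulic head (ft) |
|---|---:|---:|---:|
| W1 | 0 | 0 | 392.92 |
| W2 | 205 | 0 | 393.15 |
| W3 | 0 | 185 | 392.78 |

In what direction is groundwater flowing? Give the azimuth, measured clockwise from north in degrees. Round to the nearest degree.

∂h/∂x = (393.15 − 392.92) / (205 − 0) = +0.001122
∂h/∂y = (392.78 − 392.92) / (185 − 0) = -0.0007568
Flow direction (−∇h) has components (-0.001122 E, +0.0007568 N).
Azimuth = atan2(E, N) = atan2(-0.001122, +0.0007568) = 304.0° ≈ 304°.

304°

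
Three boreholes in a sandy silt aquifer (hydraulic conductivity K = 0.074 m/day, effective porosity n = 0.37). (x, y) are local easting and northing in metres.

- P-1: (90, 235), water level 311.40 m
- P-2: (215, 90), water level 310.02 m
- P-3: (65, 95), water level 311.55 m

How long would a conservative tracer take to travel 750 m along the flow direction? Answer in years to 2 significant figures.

Taking P-1 as reference: P-2−P-1 = (125, -145, -1.38); P-3−P-1 = (-25, -140, +0.15).
Solve a·Δx + b·Δy = Δh: det = 125·(-140) − (-25)·(-145) = -21125.
∂h/∂x = [(-1.38)·(-140) − (+0.15)·(-145)] / -21125 = -0.01018
∂h/∂y = [125·(+0.15) − (-25)·(-1.38)] / -21125 = +0.0007456
|∇h| = √(-0.01018² + 0.0007456²) = 0.01021
Seepage velocity v = K·i/n = 0.074 × 0.01021 / 0.37 = 0.002042 m/day.
t = 750 / 0.002042 = 3.673e+05 days = 1.01e+03 years.

1000 years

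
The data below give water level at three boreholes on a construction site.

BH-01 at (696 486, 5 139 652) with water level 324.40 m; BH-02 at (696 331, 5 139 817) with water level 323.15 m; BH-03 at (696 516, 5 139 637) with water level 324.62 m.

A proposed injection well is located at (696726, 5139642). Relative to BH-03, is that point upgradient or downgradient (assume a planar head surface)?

upgradient

Three-point gradient (reference BH-01): Δ to BH-02 = (-155, 165, -1.25), Δ to BH-03 = (30, -15, +0.22).
∂h/∂x = +0.006686, ∂h/∂y = -0.001295 (det = -2625).
Head at (696726, 5139642) = 324.40 + (+0.006686)·(240) + (-0.001295)·(-10) = 326.02 m.
That is higher than the 324.62 m at BH-03, so the point is upgradient.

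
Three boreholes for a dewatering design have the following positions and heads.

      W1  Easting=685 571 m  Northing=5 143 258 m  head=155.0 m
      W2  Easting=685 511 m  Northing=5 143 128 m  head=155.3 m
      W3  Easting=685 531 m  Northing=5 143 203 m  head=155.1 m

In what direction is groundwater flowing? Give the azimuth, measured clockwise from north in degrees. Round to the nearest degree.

With h = a·x + b·y + c and W1 as origin, the differences give:
  (-60)·a + (-130)·b = +0.3
  (-40)·a + (-55)·b = +0.1
Eliminate b (×(-55) and ×(-130), subtract): -1900·a = -3.50 → a = ∂h/∂x = +0.001842
Back-substitute: b = ∂h/∂y = -0.003158.
Flow direction (−∇h) has components (-0.001842 E, +0.003158 N).
Azimuth = atan2(E, N) = atan2(-0.001842, +0.003158) = 329.7° ≈ 330°.

330°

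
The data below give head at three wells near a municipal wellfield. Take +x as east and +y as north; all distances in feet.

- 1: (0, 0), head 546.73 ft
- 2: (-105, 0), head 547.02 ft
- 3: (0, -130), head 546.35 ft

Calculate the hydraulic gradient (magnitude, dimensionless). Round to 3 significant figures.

∂h/∂x = (547.02 − 546.73) / (-105 − 0) = -0.002762
∂h/∂y = (546.35 − 546.73) / (-130 − 0) = +0.002923
|∇h| = √(-0.002762² + 0.002923²) = 0.004022

0.00402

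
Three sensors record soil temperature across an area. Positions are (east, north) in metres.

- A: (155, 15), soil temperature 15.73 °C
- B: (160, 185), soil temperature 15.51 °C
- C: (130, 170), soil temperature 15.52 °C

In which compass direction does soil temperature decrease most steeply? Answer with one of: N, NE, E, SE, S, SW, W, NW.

N

Taking A as reference: B−A = (5, 170, -0.22); C−A = (-25, 155, -0.21).
Solve a·Δx + b·Δy = ΔT: det = 5·155 − (-25)·170 = 5025.
∂T/∂x = [(-0.22)·155 − (-0.21)·170] / 5025 = +0.0003184
∂T/∂y = [5·(-0.21) − (-25)·(-0.22)] / 5025 = -0.001303
Steepest decrease is along −∇f = (-0.0003184 E, +0.001303 N) → north.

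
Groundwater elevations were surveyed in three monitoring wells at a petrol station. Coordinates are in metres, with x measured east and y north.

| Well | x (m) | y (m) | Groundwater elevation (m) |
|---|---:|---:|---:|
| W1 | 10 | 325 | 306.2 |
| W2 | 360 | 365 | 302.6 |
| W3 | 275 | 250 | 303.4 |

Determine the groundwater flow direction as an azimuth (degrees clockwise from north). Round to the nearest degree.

094°

Taking W1 as reference: W2−W1 = (350, 40, -3.6); W3−W1 = (265, -75, -2.8).
Solve a·Δx + b·Δy = Δh: det = 350·(-75) − 265·40 = -36850.
∂h/∂x = [(-3.6)·(-75) − (-2.8)·40] / -36850 = -0.01037
∂h/∂y = [350·(-2.8) − 265·(-3.6)] / -36850 = +0.0007056
Flow direction (−∇h) has components (+0.01037 E, -0.0007056 N).
Azimuth = atan2(E, N) = atan2(+0.01037, -0.0007056) = 93.9° ≈ 094°.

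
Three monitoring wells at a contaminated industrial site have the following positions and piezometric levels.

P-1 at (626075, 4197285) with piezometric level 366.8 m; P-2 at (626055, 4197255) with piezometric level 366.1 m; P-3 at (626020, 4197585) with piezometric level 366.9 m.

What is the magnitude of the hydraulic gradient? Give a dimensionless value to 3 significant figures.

Taking P-1 as reference: P-2−P-1 = (-20, -30, -0.7); P-3−P-1 = (-55, 300, +0.1).
Solve a·Δx + b·Δy = Δh: det = (-20)·300 − (-55)·(-30) = -7650.
∂h/∂x = [(-0.7)·300 − (+0.1)·(-30)] / -7650 = +0.02706
∂h/∂y = [(-20)·(+0.1) − (-55)·(-0.7)] / -7650 = +0.005294
|∇h| = √(0.02706² + 0.005294²) = 0.02757

0.0276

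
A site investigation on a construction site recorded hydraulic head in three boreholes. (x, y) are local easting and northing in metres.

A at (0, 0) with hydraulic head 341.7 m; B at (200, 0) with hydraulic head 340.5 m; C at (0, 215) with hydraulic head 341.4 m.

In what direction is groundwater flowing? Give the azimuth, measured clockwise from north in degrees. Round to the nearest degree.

∂h/∂x = (340.5 − 341.7) / (200 − 0) = -0.006000
∂h/∂y = (341.4 − 341.7) / (215 − 0) = -0.001395
Flow direction (−∇h) has components (+0.006000 E, +0.001395 N).
Azimuth = atan2(E, N) = atan2(+0.006000, +0.001395) = 76.9° ≈ 077°.

077°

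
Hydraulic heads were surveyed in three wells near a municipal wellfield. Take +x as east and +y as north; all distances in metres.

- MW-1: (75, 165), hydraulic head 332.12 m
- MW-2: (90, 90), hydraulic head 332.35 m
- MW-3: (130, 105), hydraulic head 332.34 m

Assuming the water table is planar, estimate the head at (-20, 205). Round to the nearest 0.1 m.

Taking MW-1 as reference: MW-2−MW-1 = (15, -75, +0.23); MW-3−MW-1 = (55, -60, +0.22).
Determinant of the coordinate differences = 15·(-60) − 55·(-75) = 3225.
∂h/∂x = [(+0.23)·(-60) − (+0.22)·(-75)] / 3225 = +0.0008372
∂h/∂y = [15·(+0.22) − 55·(+0.23)] / 3225 = -0.002899
h(-20, 205) = 332.12 + (+0.0008372)·(-95) + (-0.002899)·(40) = 332.12 -0.080 -0.116 = 331.924 m.

331.9 m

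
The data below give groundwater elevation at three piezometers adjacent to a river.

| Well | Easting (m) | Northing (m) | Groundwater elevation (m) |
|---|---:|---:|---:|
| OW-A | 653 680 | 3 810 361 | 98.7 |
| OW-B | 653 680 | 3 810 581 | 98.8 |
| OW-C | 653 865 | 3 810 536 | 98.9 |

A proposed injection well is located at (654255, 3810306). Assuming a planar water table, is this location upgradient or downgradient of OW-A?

Differences from OW-A: to OW-B (Δx, Δy, Δh) = (0, 220, +0.1); to OW-C = (185, 175, +0.2).
Determinant of the coordinate differences = 0·175 − 185·220 = -40700.
∂h/∂x = [(+0.1)·175 − (+0.2)·220] / -40700 = +0.0006511
∂h/∂y = [0·(+0.2) − 185·(+0.1)] / -40700 = +0.0004545
Head at (654255, 3810306) = 98.7 + (+0.0006511)·(575) + (+0.0004545)·(-55) = 99.05 m.
That is higher than the 98.7 m at OW-A, so the point is upgradient.

upgradient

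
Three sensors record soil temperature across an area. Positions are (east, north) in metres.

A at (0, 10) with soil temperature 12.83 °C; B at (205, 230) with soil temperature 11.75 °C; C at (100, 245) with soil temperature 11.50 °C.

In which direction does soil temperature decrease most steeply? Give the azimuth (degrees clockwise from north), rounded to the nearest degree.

Taking A as reference: B−A = (205, 220, -1.08); C−A = (100, 235, -1.33).
Determinant of the coordinate differences = 205·235 − 100·220 = 26175.
∂T/∂x = [(-1.08)·235 − (-1.33)·220] / 26175 = +0.001482
∂T/∂y = [205·(-1.33) − 100·(-1.08)] / 26175 = -0.006290
Steepest decrease is along −∇f: components (-0.001482 E, +0.006290 N).
Azimuth = atan2(-0.001482, +0.006290) = 346.7° ≈ 347°.

347°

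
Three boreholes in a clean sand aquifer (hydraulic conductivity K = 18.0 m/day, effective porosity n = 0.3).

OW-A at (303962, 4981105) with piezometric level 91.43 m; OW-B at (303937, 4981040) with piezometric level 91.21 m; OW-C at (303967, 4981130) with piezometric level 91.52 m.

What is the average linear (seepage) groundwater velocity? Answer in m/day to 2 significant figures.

0.24 m/day

Differences from OW-A: to OW-B (Δx, Δy, Δh) = (-25, -65, -0.22); to OW-C = (5, 25, +0.09).
Solve a·Δx + b·Δy = Δh: det = (-25)·25 − 5·(-65) = -300.
∂h/∂x = [(-0.22)·25 − (+0.09)·(-65)] / -300 = -0.001167
∂h/∂y = [(-25)·(+0.09) − 5·(-0.22)] / -300 = +0.003833
|∇h| = √(-0.001167² + 0.003833²) = 0.004007
Seepage velocity v = K·i/n = 18.0 × 0.004007 / 0.3 = 0.2404 m/day.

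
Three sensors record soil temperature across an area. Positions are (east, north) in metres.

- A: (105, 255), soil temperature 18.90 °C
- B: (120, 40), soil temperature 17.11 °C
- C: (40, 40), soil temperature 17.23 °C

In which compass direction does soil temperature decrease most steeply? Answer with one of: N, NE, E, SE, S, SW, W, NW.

Differences from A: to B (Δx, Δy, Δh) = (15, -215, -1.79); to C = (-65, -215, -1.67).
Determinant of the coordinate differences = 15·(-215) − (-65)·(-215) = -17200.
∂T/∂x = [(-1.79)·(-215) − (-1.67)·(-215)] / -17200 = -0.001500
∂T/∂y = [15·(-1.67) − (-65)·(-1.79)] / -17200 = +0.008221
Steepest decrease is along −∇f = (+0.001500 E, -0.008221 N) → south.

S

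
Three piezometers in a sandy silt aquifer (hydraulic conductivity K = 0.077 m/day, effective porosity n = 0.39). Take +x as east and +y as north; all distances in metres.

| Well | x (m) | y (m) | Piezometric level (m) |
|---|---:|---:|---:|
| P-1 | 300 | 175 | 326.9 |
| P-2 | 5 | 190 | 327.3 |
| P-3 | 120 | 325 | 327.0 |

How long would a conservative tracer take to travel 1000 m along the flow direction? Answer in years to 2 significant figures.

8000 years

Taking P-1 as reference: P-2−P-1 = (-295, 15, +0.4); P-3−P-1 = (-180, 150, +0.1).
Solve a·Δx + b·Δy = Δh: det = (-295)·150 − (-180)·15 = -41550.
∂h/∂x = [(+0.4)·150 − (+0.1)·15] / -41550 = -0.001408
∂h/∂y = [(-295)·(+0.1) − (-180)·(+0.4)] / -41550 = -0.001023
|∇h| = √(-0.001408² + -0.001023²) = 0.00174
Seepage velocity v = K·i/n = 0.077 × 0.00174 / 0.39 = 0.0003435 m/day.
t = 1000 / 0.0003435 = 2.911e+06 days = 7.97e+03 years.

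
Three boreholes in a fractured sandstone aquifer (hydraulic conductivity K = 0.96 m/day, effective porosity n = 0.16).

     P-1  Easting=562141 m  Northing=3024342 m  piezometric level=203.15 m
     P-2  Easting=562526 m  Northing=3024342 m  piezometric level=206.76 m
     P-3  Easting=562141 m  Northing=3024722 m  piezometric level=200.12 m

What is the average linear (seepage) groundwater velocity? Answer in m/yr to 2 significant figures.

27 m/yr

∂h/∂x = (206.76 − 203.15) / (562526 − 562141) = +0.009377
∂h/∂y = (200.12 − 203.15) / (3024722 − 3024342) = -0.007974
|∇h| = √(0.009377² + -0.007974²) = 0.01231
Seepage velocity v = K·i/n = 0.96 × 0.01231 / 0.16 = 0.07386 m/day = 26.98 m/yr.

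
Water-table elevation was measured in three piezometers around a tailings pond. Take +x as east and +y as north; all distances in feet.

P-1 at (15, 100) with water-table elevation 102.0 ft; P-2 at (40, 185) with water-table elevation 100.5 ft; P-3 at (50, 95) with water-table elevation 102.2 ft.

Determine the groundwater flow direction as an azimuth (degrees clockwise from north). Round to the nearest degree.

351°

Differences from P-1: to P-2 (Δx, Δy, Δh) = (25, 85, -1.5); to P-3 = (35, -5, +0.2).
Determinant of the coordinate differences = 25·(-5) − 35·85 = -3100.
∂h/∂x = [(-1.5)·(-5) − (+0.2)·85] / -3100 = +0.003065
∂h/∂y = [25·(+0.2) − 35·(-1.5)] / -3100 = -0.01855
Flow direction (−∇h) has components (-0.003065 E, +0.01855 N).
Azimuth = atan2(E, N) = atan2(-0.003065, +0.01855) = 350.6° ≈ 351°.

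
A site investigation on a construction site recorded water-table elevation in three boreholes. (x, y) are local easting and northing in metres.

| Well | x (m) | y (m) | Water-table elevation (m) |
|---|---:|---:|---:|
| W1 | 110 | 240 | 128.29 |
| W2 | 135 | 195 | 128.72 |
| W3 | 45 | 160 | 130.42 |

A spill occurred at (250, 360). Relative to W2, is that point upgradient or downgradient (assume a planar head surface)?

downgradient

With h = a·x + b·y + c and W1 as origin, the differences give:
  25·a + (-45)·b = +0.43
  (-65)·a + (-80)·b = +2.13
Eliminate b (×(-80) and ×(-45), subtract): -4925·a = 61.450 → a = ∂h/∂x = -0.01248
Back-substitute: b = ∂h/∂y = -0.01649.
Head at (250, 360) = 128.29 + (-0.01248)·(140) + (-0.01649)·(120) = 124.56 m.
That is lower than the 128.72 m at W2, so the point is downgradient.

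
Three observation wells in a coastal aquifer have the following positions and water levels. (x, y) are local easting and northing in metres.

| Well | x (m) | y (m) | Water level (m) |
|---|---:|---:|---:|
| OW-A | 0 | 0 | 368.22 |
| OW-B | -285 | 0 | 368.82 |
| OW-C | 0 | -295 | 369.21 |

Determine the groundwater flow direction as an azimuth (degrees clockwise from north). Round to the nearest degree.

∂h/∂x = (368.82 − 368.22) / (-285 − 0) = -0.002105
∂h/∂y = (369.21 − 368.22) / (-295 − 0) = -0.003356
Flow direction (−∇h) has components (+0.002105 E, +0.003356 N).
Azimuth = atan2(E, N) = atan2(+0.002105, +0.003356) = 32.1° ≈ 032°.

032°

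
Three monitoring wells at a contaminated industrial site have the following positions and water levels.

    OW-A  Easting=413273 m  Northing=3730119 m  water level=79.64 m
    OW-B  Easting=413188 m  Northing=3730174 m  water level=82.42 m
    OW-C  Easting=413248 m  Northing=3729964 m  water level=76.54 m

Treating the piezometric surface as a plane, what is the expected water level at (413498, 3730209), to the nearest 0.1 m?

77.7 m

With h = a·x + b·y + c and OW-A as origin, the differences give:
  (-85)·a + 55·b = +2.78
  (-25)·a + (-155)·b = -3.10
Eliminate b (×(-155) and ×55, subtract): 14550·a = -260.400 → a = ∂h/∂x = -0.01790
Back-substitute: b = ∂h/∂y = +0.02289.
h(413498, 3730209) = 79.64 + (-0.01790)·(225) + (+0.02289)·(90) = 79.64 -4.027 +2.060 = 77.673 m.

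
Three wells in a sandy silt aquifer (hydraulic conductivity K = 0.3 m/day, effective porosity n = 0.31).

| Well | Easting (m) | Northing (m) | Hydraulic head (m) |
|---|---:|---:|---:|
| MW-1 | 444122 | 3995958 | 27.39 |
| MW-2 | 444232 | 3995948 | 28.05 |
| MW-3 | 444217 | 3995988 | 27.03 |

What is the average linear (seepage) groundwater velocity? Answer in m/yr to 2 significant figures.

Three-point gradient (reference MW-1): Δ to MW-2 = (110, -10, +0.66), Δ to MW-3 = (95, 30, -0.36).
∂h/∂x = +0.003812, ∂h/∂y = -0.02407 (det = 4250).
|∇h| = √(0.003812² + -0.02407²) = 0.02437
Seepage velocity v = K·i/n = 0.3 × 0.02437 / 0.31 = 0.02358 m/day = 8.613 m/yr.

8.6 m/yr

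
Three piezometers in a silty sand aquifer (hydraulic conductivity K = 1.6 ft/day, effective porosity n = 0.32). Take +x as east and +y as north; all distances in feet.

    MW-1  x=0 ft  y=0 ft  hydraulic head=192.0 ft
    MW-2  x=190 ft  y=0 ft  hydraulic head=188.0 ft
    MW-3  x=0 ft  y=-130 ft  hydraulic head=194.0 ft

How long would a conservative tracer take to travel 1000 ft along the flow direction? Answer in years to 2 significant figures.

∂h/∂x = (188.0 − 192.0) / (190 − 0) = -0.02105
∂h/∂y = (194.0 − 192.0) / (-130 − 0) = -0.01538
|∇h| = √(-0.02105² + -0.01538²) = 0.02607
Seepage velocity v = K·i/n = 1.6 × 0.02607 / 0.32 = 0.1303 ft/day.
t = 1000 / 0.1303 = 7675 days = 21 years.

21 years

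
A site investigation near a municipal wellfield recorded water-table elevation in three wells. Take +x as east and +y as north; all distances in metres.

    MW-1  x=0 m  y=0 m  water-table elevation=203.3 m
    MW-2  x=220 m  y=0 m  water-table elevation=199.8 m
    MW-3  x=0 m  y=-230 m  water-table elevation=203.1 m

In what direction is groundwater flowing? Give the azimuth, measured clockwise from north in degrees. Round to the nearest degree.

093°

∂h/∂x = (199.8 − 203.3) / (220 − 0) = -0.01591
∂h/∂y = (203.1 − 203.3) / (-230 − 0) = +0.0008696
Flow direction (−∇h) has components (+0.01591 E, -0.0008696 N).
Azimuth = atan2(E, N) = atan2(+0.01591, -0.0008696) = 93.1° ≈ 093°.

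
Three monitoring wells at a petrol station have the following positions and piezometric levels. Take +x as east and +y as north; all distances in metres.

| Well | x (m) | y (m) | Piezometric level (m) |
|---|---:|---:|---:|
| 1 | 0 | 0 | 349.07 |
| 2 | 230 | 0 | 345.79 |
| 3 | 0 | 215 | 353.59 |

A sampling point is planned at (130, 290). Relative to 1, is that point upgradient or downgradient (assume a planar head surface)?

∂h/∂x = (345.79 − 349.07) / (230 − 0) = -0.01426
∂h/∂y = (353.59 − 349.07) / (215 − 0) = +0.02102
Head at (130, 290) = 349.07 + (-0.01426)·(130) + (+0.02102)·(290) = 353.31 m.
That is higher than the 349.07 m at 1, so the point is upgradient.

upgradient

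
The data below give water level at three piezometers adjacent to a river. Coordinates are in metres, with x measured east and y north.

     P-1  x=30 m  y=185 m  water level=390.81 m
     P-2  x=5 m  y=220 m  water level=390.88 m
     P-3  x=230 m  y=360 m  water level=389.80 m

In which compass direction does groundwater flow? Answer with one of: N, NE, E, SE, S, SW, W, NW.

Differences from P-1: to P-2 (Δx, Δy, Δh) = (-25, 35, +0.07); to P-3 = (200, 175, -1.01).
Determinant of the coordinate differences = (-25)·175 − 200·35 = -11375.
∂h/∂x = [(+0.07)·175 − (-1.01)·35] / -11375 = -0.004185
∂h/∂y = [(-25)·(-1.01) − 200·(+0.07)] / -11375 = -0.0009890
Flow = −∇h = (+0.004185 east, +0.0009890 north), which points east.

E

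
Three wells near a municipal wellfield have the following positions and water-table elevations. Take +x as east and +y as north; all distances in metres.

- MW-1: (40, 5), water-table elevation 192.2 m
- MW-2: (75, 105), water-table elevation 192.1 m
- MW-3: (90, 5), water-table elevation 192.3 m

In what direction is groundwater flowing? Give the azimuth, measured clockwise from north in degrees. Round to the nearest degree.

310°

Differences from MW-1: to MW-2 (Δx, Δy, Δh) = (35, 100, -0.1); to MW-3 = (50, 0, +0.1).
Determinant of the coordinate differences = 35·0 − 50·100 = -5000.
∂h/∂x = [(-0.1)·0 − (+0.1)·100] / -5000 = +0.002000
∂h/∂y = [35·(+0.1) − 50·(-0.1)] / -5000 = -0.001700
Flow direction (−∇h) has components (-0.002000 E, +0.001700 N).
Azimuth = atan2(E, N) = atan2(-0.002000, +0.001700) = 310.4° ≈ 310°.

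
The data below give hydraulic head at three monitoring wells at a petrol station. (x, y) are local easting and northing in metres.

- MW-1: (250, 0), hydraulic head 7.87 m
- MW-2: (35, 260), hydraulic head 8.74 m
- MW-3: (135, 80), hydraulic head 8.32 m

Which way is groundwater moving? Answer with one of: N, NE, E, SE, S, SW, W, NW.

E

With h = a·x + b·y + c and MW-1 as origin, the differences give:
  (-215)·a + 260·b = +0.87
  (-115)·a + 80·b = +0.45
Eliminate b (×80 and ×260, subtract): 12700·a = -47.400 → a = ∂h/∂x = -0.003732
Back-substitute: b = ∂h/∂y = +0.0002598.
Flow = −∇h = (+0.003732 east, -0.0002598 north), which points east.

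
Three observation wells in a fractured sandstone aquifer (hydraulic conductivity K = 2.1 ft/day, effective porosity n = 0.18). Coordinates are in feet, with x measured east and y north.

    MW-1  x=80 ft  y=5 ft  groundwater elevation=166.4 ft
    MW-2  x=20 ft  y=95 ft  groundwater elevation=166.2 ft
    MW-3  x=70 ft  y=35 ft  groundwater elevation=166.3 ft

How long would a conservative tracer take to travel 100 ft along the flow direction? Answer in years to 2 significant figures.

4.2 years

With h = a·x + b·y + c and MW-1 as origin, the differences give:
  (-60)·a + 90·b = -0.2
  (-10)·a + 30·b = -0.1
Eliminate b (×30 and ×90, subtract): -900·a = 3.00 → a = ∂h/∂x = -0.003333
Back-substitute: b = ∂h/∂y = -0.004444.
|∇h| = √(-0.003333² + -0.004444²) = 0.005555
Seepage velocity v = K·i/n = 2.1 × 0.005555 / 0.18 = 0.06481 ft/day.
t = 100 / 0.06481 = 1543 days = 4.22 years.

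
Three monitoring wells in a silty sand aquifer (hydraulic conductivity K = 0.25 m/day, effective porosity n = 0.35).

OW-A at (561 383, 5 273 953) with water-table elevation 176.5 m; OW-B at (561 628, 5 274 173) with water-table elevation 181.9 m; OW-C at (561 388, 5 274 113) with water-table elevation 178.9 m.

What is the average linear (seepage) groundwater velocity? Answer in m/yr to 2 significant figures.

Taking OW-A as reference: OW-B−OW-A = (245, 220, +5.4); OW-C−OW-A = (5, 160, +2.4).
Solve a·Δx + b·Δy = Δh: det = 245·160 − 5·220 = 38100.
∂h/∂x = [(+5.4)·160 − (+2.4)·220] / 38100 = +0.008819
∂h/∂y = [245·(+2.4) − 5·(+5.4)] / 38100 = +0.01472
|∇h| = √(0.008819² + 0.01472²) = 0.01716
Seepage velocity v = K·i/n = 0.25 × 0.01716 / 0.35 = 0.01226 m/day = 4.478 m/yr.

4.5 m/yr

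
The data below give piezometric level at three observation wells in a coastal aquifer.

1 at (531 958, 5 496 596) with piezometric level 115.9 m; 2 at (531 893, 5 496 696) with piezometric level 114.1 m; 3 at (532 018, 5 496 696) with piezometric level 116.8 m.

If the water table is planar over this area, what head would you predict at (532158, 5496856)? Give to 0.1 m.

119.2 m

With h = a·x + b·y + c and 1 as origin, the differences give:
  (-65)·a + 100·b = -1.8
  60·a + 100·b = +0.9
Eliminate b (×100 and ×100, subtract): -12500·a = -270.00 → a = ∂h/∂x = +0.02160
Back-substitute: b = ∂h/∂y = -0.003960.
h(532158, 5496856) = 115.9 + (+0.02160)·(200) + (-0.003960)·(260) = 115.9 +4.320 -1.030 = 119.190 m.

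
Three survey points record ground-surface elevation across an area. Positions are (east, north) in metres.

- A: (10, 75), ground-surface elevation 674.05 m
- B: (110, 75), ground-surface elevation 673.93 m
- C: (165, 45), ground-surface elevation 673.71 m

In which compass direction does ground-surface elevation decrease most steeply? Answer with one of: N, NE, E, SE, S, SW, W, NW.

Taking A as reference: B−A = (100, 0, -0.12); C−A = (155, -30, -0.34).
Determinant of the coordinate differences = 100·(-30) − 155·0 = -3000.
∂z/∂x = [(-0.12)·(-30) − (-0.34)·0] / -3000 = -0.001200
∂z/∂y = [100·(-0.34) − 155·(-0.12)] / -3000 = +0.005133
Steepest decrease is along −∇f = (+0.001200 E, -0.005133 N) → south.

S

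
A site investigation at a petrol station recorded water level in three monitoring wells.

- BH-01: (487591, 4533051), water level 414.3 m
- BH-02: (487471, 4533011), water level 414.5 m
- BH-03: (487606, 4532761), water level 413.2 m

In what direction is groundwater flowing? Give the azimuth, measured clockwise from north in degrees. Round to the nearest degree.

Differences from BH-01: to BH-02 (Δx, Δy, Δh) = (-120, -40, +0.2); to BH-03 = (15, -290, -1.1).
Solve a·Δx + b·Δy = Δh: det = (-120)·(-290) − 15·(-40) = 35400.
∂h/∂x = [(+0.2)·(-290) − (-1.1)·(-40)] / 35400 = -0.002881
∂h/∂y = [(-120)·(-1.1) − 15·(+0.2)] / 35400 = +0.003644
Flow direction (−∇h) has components (+0.002881 E, -0.003644 N).
Azimuth = atan2(E, N) = atan2(+0.002881, -0.003644) = 141.7° ≈ 142°.

142°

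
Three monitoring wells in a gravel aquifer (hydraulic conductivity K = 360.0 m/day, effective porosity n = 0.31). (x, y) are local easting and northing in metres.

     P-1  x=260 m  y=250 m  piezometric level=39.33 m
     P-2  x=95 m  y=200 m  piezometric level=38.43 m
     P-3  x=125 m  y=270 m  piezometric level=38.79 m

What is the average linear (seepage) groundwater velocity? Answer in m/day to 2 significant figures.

Taking P-1 as reference: P-2−P-1 = (-165, -50, -0.90); P-3−P-1 = (-135, 20, -0.54).
Determinant of the coordinate differences = (-165)·20 − (-135)·(-50) = -10050.
∂h/∂x = [(-0.90)·20 − (-0.54)·(-50)] / -10050 = +0.004478
∂h/∂y = [(-165)·(-0.54) − (-135)·(-0.90)] / -10050 = +0.003224
|∇h| = √(0.004478² + 0.003224²) = 0.005518
Seepage velocity v = K·i/n = 360.0 × 0.005518 / 0.31 = 6.408 m/day.

6.4 m/day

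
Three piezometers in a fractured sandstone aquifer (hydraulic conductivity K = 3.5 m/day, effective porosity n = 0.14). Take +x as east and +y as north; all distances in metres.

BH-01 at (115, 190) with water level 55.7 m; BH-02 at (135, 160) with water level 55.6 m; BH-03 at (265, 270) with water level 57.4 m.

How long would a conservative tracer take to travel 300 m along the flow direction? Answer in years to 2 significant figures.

With h = a·x + b·y + c and BH-01 as origin, the differences give:
  20·a + (-30)·b = -0.1
  150·a + 80·b = +1.7
Eliminate b (×80 and ×(-30), subtract): 6100·a = 43.00 → a = ∂h/∂x = +0.007049
Back-substitute: b = ∂h/∂y = +0.008033.
|∇h| = √(0.007049² + 0.008033²) = 0.01069
Seepage velocity v = K·i/n = 3.5 × 0.01069 / 0.14 = 0.2672 m/day.
t = 300 / 0.2672 = 1123 days = 3.07 years.

3.1 years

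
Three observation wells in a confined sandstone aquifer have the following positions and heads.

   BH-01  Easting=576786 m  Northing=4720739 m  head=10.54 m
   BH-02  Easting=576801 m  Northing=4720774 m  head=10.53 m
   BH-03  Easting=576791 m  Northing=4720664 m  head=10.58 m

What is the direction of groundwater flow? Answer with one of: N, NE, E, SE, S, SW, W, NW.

NW

Differences from BH-01: to BH-02 (Δx, Δy, Δh) = (15, 35, -0.01); to BH-03 = (5, -75, +0.04).
Solve a·Δx + b·Δy = Δh: det = 15·(-75) − 5·35 = -1300.
∂h/∂x = [(-0.01)·(-75) − (+0.04)·35] / -1300 = +0.0005000
∂h/∂y = [15·(+0.04) − 5·(-0.01)] / -1300 = -0.0005000
Flow = −∇h = (-0.0005000 east, +0.0005000 north), which points northwest.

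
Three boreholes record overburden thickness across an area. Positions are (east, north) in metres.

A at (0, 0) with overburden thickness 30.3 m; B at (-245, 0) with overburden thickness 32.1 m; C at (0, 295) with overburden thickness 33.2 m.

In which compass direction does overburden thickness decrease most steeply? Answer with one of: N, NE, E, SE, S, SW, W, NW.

SE

∂d/∂x = (32.1 − 30.3) / (-245 − 0) = -0.007347
∂d/∂y = (33.2 − 30.3) / (295 − 0) = +0.009831
Steepest decrease is along −∇f = (+0.007347 E, -0.009831 N) → southeast.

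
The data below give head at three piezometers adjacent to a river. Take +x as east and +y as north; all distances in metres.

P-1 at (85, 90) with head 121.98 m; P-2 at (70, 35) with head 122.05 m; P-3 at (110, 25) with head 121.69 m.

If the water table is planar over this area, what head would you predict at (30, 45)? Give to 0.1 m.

122.4 m

Three-point gradient (reference P-1): Δ to P-2 = (-15, -55, +0.07), Δ to P-3 = (25, -65, -0.29).
∂h/∂x = -0.008723, ∂h/∂y = +0.001106 (det = 2350).
h(30, 45) = 121.98 + (-0.008723)·(-55) + (+0.001106)·(-45) = 121.98 +0.480 -0.050 = 122.410 m.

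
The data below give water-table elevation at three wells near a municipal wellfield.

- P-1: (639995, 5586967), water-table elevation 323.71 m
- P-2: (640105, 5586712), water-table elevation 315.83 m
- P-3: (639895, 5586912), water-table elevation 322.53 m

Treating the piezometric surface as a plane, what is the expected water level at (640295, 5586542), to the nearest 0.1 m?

310.1 m

With h = a·x + b·y + c and P-1 as origin, the differences give:
  110·a + (-255)·b = -7.88
  (-100)·a + (-55)·b = -1.18
Eliminate b (×(-55) and ×(-255), subtract): -31550·a = 132.500 → a = ∂h/∂x = -0.004200
Back-substitute: b = ∂h/∂y = +0.02909.
h(640295, 5586542) = 323.71 + (-0.004200)·(300) + (+0.02909)·(-425) = 323.71 -1.260 -12.363 = 310.087 m.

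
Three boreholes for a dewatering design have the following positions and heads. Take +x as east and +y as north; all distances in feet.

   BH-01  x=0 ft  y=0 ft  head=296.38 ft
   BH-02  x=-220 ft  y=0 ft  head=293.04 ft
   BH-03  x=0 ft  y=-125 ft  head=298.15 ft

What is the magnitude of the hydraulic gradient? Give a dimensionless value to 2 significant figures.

0.021

∂h/∂x = (293.04 − 296.38) / (-220 − 0) = +0.01518
∂h/∂y = (298.15 − 296.38) / (-125 − 0) = -0.01416
|∇h| = √(0.01518² + -0.01416²) = 0.02076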